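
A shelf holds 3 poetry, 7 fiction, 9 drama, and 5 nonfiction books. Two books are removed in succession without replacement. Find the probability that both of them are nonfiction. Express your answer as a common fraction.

P(all nonfiction) = 5/24 × 4/23 = 20/552 = 5/138.

5/138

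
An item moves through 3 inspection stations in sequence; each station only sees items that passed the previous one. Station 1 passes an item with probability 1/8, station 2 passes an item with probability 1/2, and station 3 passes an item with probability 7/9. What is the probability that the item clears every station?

The events are sequential, so multiply the conditional probabilities:
P = 1/8 × 1/2 × 7/9 = 7/144.

7/144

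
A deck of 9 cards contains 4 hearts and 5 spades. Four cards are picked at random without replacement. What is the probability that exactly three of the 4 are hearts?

10/63

One ordering (hearts drawn first) has probability 4/9 × 3/8 × 2/7 × 5/6 = 120/3024 = 5/126.
There are C(4,3) = 4 such orderings, each equally likely, so P = 4 × 5/126 = 10/63.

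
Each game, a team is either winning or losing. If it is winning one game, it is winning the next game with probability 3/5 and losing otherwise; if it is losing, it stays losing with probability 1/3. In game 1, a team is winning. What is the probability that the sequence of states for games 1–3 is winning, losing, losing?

Game 1 is given. For each transition, use the conditional probability from the current state:
P(losing | winning) = 2/5; P(losing | losing) = 1/3.
P = 2/5 × 1/3 = 2/15.

2/15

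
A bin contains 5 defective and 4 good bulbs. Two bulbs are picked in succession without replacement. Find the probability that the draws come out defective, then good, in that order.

Multiply the probability of each draw given the previous ones:
P = 5/9 × 4/8 = 20/72 = 5/18.

5/18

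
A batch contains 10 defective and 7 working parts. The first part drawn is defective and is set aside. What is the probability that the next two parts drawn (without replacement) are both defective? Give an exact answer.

With the first part removed, 9 defective remain out of 16.
P = 9/16 × 8/15 = 72/240 = 3/10.

3/10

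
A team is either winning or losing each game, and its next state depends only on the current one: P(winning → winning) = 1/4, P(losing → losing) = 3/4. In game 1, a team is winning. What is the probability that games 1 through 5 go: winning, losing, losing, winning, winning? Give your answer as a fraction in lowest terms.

Game 1 is given. For each transition, use the conditional probability from the current state:
P(losing | winning) = 3/4; P(losing | losing) = 3/4; P(winning | losing) = 1/4; P(winning | winning) = 1/4.
P = 3/4 × 3/4 × 1/4 × 1/4 = 9/256.

9/256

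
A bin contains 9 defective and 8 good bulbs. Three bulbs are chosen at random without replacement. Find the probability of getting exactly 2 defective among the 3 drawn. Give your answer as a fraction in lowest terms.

36/85

One ordering (defective drawn first) has probability 9/17 × 8/16 × 8/15 = 576/4080 = 12/85.
There are C(3,2) = 3 such orderings, each equally likely, so P = 3 × 12/85 = 36/85.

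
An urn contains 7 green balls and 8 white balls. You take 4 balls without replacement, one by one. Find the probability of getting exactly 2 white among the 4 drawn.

One ordering (white drawn first) has probability 8/15 × 7/14 × 7/13 × 6/12 = 2352/32760 = 14/195.
There are C(4,2) = 6 such orderings, each equally likely, so P = 6 × 14/195 = 28/65.

28/65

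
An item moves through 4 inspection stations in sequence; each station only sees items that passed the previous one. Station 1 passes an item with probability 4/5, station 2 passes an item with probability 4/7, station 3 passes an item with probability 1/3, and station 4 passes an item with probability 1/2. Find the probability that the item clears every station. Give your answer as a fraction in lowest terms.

Each stage is reached only if all earlier stages succeed, so
P = 4/5 × 4/7 × 1/3 × 1/2 = 16/210 = 8/105.

8/105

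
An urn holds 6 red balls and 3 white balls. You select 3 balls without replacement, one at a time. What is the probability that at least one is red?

P(no red) = 3/9 × 2/8 × 1/7 = 6/504 = 1/84.
P(at least one) = 1 − 1/84 = 83/84.

83/84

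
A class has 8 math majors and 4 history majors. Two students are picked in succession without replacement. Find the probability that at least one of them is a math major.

P(no math majors) = 4/12 × 3/11 = 12/132 = 1/11.
P(at least one) = 1 − 1/11 = 10/11.

10/11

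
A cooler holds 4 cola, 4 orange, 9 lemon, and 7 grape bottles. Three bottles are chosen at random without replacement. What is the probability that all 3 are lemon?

21/506

P(every draw is lemon) = 9/24 × 8/23 × 7/22 = 504/12144 = 21/506.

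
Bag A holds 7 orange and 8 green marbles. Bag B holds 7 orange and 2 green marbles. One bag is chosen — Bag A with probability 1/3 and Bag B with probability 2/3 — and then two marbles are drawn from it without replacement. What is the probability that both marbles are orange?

41/90

From Bag A: P(both orange) = (7/15)(6/14) = 1/5.
From Bag B: P(both orange) = (7/9)(6/8) = 7/12.
Total probability = (1/3)(1/5) + (2/3)(7/12) = 41/90.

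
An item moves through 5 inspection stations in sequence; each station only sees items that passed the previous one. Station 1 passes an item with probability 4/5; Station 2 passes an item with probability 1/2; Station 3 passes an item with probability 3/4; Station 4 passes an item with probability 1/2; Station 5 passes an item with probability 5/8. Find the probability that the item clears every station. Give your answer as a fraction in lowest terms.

Each stage is reached only if all earlier stages succeed, so
P = 4/5 × 1/2 × 3/4 × 1/2 × 5/8 = 60/640 = 3/32.

3/32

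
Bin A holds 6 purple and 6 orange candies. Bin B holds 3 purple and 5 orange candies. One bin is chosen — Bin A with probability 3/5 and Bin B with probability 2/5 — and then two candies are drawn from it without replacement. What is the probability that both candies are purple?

From Bin A: P(both purple) = (6/12)(5/11) = 5/22.
From Bin B: P(both purple) = (3/8)(2/7) = 3/28.
Total probability = (3/5)(5/22) + (2/5)(3/28) = 69/385.

69/385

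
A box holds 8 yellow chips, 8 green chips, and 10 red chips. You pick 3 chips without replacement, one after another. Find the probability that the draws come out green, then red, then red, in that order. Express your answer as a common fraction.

3/65

Multiply the probability of each draw given the previous ones:
P = 8/26 × 10/25 × 9/24 = 720/15600 = 3/65.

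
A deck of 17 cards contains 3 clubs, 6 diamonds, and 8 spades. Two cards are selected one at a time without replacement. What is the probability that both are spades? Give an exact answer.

P(every draw is a spade) = 8/17 × 7/16 = 56/272 = 7/34.

7/34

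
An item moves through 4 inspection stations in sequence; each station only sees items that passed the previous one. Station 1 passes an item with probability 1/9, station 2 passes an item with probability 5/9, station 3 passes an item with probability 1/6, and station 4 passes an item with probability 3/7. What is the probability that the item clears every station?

Multiplying along the chain,
P = 1/9 × 5/9 × 1/6 × 3/7 = 15/3402 = 5/1134.

5/1134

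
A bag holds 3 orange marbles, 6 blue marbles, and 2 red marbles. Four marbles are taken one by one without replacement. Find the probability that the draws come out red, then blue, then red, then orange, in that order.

Multiply the probability of each draw given the previous ones:
P = 2/11 × 6/10 × 1/9 × 3/8 = 36/7920 = 1/220.

1/220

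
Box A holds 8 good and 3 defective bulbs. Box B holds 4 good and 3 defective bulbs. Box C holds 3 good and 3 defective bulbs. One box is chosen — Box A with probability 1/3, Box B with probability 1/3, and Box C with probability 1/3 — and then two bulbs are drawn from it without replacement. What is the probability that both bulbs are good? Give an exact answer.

383/1155

From Box A: P(both good) = (8/11)(7/10) = 28/55.
From Box B: P(both good) = (4/7)(3/6) = 2/7.
From Box C: P(both good) = (3/6)(2/5) = 1/5.
Total probability = (1/3)(28/55) + (1/3)(2/7) + (1/3)(1/5) = 383/1155.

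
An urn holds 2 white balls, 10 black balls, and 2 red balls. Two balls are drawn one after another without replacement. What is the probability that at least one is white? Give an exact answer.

25/91

P(no white) = 12/14 × 11/13 = 132/182 = 66/91.
P(at least one) = 1 − 66/91 = 25/91.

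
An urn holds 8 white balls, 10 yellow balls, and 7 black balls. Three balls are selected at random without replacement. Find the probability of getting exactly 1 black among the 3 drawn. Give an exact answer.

One ordering (black drawn first) has probability 7/25 × 18/24 × 17/23 = 2142/13800 = 357/2300.
There are C(3,1) = 3 such orderings, each equally likely, so P = 3 × 357/2300 = 1071/2300.

1071/2300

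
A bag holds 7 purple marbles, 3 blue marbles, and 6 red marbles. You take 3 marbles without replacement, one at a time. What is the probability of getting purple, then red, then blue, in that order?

3/80

Each draw changes the counts, so multiply the conditional probabilities along the sequence:
P = 7/16 × 6/15 × 3/14 = 126/3360 = 3/80.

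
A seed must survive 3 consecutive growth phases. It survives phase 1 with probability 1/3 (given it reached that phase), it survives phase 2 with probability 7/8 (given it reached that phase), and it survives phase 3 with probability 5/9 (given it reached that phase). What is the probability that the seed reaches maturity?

35/216

Each stage is reached only if all earlier stages succeed, so
P = 1/3 × 7/8 × 5/9 = 35/216.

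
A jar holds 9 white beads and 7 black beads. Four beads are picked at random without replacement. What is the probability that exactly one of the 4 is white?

One ordering (white drawn first) has probability 9/16 × 7/15 × 6/14 × 5/13 = 1890/43680 = 9/208.
There are C(4,1) = 4 such orderings, each equally likely, so P = 4 × 9/208 = 9/52.

9/52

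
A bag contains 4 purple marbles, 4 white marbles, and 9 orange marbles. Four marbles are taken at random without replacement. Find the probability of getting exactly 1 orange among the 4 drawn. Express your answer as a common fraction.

One ordering (orange drawn first) has probability 9/17 × 8/16 × 7/15 × 6/14 = 3024/57120 = 9/170.
There are C(4,1) = 4 such orderings, each equally likely, so P = 4 × 9/170 = 18/85.

18/85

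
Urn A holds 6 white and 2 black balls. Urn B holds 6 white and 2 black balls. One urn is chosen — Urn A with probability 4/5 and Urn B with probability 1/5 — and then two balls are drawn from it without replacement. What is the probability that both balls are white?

From Urn A: P(both white) = (6/8)(5/7) = 15/28.
From Urn B: P(both white) = (6/8)(5/7) = 15/28.
Total probability = (4/5)(15/28) + (1/5)(15/28) = 15/28.

15/28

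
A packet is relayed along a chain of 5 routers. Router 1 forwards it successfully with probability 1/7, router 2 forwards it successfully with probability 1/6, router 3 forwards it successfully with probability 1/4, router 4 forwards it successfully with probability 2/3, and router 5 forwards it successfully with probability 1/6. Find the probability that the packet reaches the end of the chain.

1/1512

Each stage is reached only if all earlier stages succeed, so
P = 1/7 × 1/6 × 1/4 × 2/3 × 1/6 = 2/3024 = 1/1512.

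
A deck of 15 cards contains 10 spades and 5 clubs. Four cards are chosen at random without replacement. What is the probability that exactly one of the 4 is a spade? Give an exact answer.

20/273

One ordering (a spade drawn first) has probability 10/15 × 5/14 × 4/13 × 3/12 = 600/32760 = 5/273.
There are C(4,1) = 4 such orderings, each equally likely, so P = 4 × 5/273 = 20/273.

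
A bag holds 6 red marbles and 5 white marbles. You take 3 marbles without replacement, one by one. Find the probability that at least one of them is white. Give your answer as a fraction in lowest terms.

29/33

P(no white) = 6/11 × 5/10 × 4/9 = 120/990 = 4/33.
P(at least one) = 1 − 4/33 = 29/33.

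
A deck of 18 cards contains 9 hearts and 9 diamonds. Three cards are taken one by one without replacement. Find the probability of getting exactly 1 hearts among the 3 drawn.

One ordering (a heart drawn first) has probability 9/18 × 9/17 × 8/16 = 648/4896 = 9/68.
There are C(3,1) = 3 such orderings, each equally likely, so P = 3 × 9/68 = 27/68.

27/68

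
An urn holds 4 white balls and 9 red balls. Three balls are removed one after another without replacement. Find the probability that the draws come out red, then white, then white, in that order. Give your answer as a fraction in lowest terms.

9/143

Each draw changes the counts, so multiply the conditional probabilities along the sequence:
P = 9/13 × 4/12 × 3/11 = 108/1716 = 9/143.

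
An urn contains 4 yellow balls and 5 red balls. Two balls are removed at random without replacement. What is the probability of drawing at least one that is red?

5/6

P(no red) = 4/9 × 3/8 = 12/72 = 1/6.
P(at least one) = 1 − 1/6 = 5/6.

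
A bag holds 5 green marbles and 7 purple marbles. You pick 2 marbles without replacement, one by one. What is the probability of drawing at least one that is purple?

28/33

P(no purple) = 5/12 × 4/11 = 20/132 = 5/33.
P(at least one) = 1 − 5/33 = 28/33.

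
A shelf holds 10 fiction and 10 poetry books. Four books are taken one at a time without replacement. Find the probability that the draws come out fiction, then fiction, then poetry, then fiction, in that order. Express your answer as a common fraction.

20/323

Multiply the probability of each draw given the previous ones:
P = 10/20 × 9/19 × 10/18 × 8/17 = 7200/116280 = 20/323.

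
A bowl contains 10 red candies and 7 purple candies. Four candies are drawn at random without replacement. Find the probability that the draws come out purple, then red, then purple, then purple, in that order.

Each draw changes the counts, so multiply the conditional probabilities along the sequence:
P = 7/17 × 10/16 × 6/15 × 5/14 = 2100/57120 = 5/136.

5/136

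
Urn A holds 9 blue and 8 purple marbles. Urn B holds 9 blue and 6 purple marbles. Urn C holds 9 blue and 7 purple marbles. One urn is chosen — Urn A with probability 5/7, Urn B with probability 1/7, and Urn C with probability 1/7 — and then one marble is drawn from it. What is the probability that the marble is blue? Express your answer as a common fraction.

5181/9520

From Urn A: P(blue) = 9/17.
From Urn B: P(blue) = 9/15.
From Urn C: P(blue) = 9/16.
Total probability = (5/7)(9/17) + (1/7)(9/15) + (1/7)(9/16) = 5181/9520.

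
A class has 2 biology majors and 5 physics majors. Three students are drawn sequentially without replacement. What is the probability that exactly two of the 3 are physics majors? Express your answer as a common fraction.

4/7

One ordering (physics majors drawn first) has probability 5/7 × 4/6 × 2/5 = 40/210 = 4/21.
There are C(3,2) = 3 such orderings, each equally likely, so P = 3 × 4/21 = 4/7.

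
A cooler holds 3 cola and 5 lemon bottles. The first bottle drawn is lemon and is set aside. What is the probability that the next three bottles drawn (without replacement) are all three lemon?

With the first bottle removed, 4 lemon remain out of 7.
P = 4/7 × 3/6 × 2/5 = 24/210 = 4/35.

4/35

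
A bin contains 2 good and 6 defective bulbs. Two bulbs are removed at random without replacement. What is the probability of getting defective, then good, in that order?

3/14

Multiply the probability of each draw given the previous ones:
P = 6/8 × 2/7 = 12/56 = 3/14.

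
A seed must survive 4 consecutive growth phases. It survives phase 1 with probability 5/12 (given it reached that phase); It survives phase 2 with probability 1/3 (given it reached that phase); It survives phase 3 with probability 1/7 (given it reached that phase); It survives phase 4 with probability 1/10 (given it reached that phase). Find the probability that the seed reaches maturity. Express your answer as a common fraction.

The events are sequential, so multiply the conditional probabilities:
P = 5/12 × 1/3 × 1/7 × 1/10 = 5/2520 = 1/504.

1/504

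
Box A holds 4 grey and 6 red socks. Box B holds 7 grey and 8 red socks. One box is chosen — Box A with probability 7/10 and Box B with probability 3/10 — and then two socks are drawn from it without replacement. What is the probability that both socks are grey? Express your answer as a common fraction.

From Box A: P(both grey) = (4/10)(3/9) = 2/15.
From Box B: P(both grey) = (7/15)(6/14) = 1/5.
Total probability = (7/10)(2/15) + (3/10)(1/5) = 23/150.

23/150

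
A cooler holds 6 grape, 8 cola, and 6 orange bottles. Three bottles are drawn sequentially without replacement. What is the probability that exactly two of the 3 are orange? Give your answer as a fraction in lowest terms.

One ordering (orange drawn first) has probability 6/20 × 5/19 × 14/18 = 420/6840 = 7/114.
There are C(3,2) = 3 such orderings, each equally likely, so P = 3 × 7/114 = 7/38.

7/38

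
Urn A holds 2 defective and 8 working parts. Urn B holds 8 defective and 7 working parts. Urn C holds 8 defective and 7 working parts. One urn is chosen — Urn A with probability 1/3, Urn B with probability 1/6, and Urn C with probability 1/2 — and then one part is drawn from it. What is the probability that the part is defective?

19/45

From Urn A: P(defective) = 2/10.
From Urn B: P(defective) = 8/15.
From Urn C: P(defective) = 8/15.
Total probability = (1/3)(2/10) + (1/6)(8/15) + (1/2)(8/15) = 19/45.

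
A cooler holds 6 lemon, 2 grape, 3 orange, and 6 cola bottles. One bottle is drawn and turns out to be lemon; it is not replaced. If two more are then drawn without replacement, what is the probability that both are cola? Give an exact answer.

1/8

After the first draw, 6 of the remaining 16 bottles are cola.
P = 6/16 × 5/15 = 30/240 = 1/8.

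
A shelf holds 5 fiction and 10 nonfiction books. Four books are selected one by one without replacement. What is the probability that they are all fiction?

1/273

P(all fiction) = 5/15 × 4/14 × 3/13 × 2/12 = 120/32760 = 1/273.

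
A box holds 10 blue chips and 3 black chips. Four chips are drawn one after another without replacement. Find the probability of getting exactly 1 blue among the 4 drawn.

2/143

One ordering (blue drawn first) has probability 10/13 × 3/12 × 2/11 × 1/10 = 60/17160 = 1/286.
There are C(4,1) = 4 such orderings, each equally likely, so P = 4 × 1/286 = 2/143.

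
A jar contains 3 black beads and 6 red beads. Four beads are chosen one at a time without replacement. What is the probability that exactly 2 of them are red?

One ordering (red drawn first) has probability 6/9 × 5/8 × 3/7 × 2/6 = 180/3024 = 5/84.
There are C(4,2) = 6 such orderings, each equally likely, so P = 6 × 5/84 = 5/14.

5/14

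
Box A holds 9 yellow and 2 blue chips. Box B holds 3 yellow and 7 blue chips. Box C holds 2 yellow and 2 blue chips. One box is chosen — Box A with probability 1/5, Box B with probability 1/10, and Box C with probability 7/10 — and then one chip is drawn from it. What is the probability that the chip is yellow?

299/550

From Box A: P(yellow) = 9/11.
From Box B: P(yellow) = 3/10.
From Box C: P(yellow) = 2/4.
Total probability = (1/5)(9/11) + (1/10)(3/10) + (7/10)(2/4) = 299/550.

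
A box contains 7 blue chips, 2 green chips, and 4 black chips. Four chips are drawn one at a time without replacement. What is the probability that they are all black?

1/715

P(every draw is black) = 4/13 × 3/12 × 2/11 × 1/10 = 24/17160 = 1/715.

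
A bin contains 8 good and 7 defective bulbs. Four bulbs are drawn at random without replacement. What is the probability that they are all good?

P(every draw is good) = 8/15 × 7/14 × 6/13 × 5/12 = 1680/32760 = 2/39.

2/39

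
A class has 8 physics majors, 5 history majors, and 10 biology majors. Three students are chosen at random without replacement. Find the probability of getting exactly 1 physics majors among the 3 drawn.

One ordering (a physics major drawn first) has probability 8/23 × 15/22 × 14/21 = 1680/10626 = 40/253.
There are C(3,1) = 3 such orderings, each equally likely, so P = 3 × 40/253 = 120/253.

120/253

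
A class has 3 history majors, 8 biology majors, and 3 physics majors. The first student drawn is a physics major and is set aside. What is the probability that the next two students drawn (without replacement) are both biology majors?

With the first student removed, 8 biology majors remain out of 13.
P = 8/13 × 7/12 = 56/156 = 14/39.

14/39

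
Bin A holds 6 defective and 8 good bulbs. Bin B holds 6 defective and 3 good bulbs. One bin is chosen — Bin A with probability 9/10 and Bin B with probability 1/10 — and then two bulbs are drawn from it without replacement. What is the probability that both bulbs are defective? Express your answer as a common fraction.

415/2184

From Bin A: P(both defective) = (6/14)(5/13) = 15/91.
From Bin B: P(both defective) = (6/9)(5/8) = 5/12.
Total probability = (9/10)(15/91) + (1/10)(5/12) = 415/2184.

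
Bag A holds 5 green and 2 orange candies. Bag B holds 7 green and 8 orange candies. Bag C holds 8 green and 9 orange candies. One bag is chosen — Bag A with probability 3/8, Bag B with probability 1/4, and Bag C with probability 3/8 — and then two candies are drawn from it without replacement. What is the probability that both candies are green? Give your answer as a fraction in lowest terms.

2911/9520

From Bag A: P(both green) = (5/7)(4/6) = 10/21.
From Bag B: P(both green) = (7/15)(6/14) = 1/5.
From Bag C: P(both green) = (8/17)(7/16) = 7/34.
Total probability = (3/8)(10/21) + (1/4)(1/5) + (3/8)(7/34) = 2911/9520.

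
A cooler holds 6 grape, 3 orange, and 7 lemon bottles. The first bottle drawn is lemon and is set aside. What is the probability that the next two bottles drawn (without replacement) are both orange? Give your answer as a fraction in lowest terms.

After the first draw, 3 of the remaining 15 bottles are orange.
P = 3/15 × 2/14 = 6/210 = 1/35.

1/35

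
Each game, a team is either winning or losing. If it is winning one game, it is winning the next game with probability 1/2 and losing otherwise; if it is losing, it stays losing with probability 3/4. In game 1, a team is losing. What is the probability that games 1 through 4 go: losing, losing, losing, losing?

Game 1 is given. For each transition, use the conditional probability from the current state:
P(losing | losing) = 3/4; P(losing | losing) = 3/4; P(losing | losing) = 3/4.
P = 3/4 × 3/4 × 3/4 = 27/64.

27/64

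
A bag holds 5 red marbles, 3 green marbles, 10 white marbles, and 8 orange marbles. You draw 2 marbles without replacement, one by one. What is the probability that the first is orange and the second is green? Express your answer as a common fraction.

12/325

Each draw changes the counts, so multiply the conditional probabilities along the sequence:
P = 8/26 × 3/25 = 24/650 = 12/325.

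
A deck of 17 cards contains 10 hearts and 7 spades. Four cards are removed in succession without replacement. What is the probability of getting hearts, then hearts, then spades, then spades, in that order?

Each draw changes the counts, so multiply the conditional probabilities along the sequence:
P = 10/17 × 9/16 × 7/15 × 6/14 = 3780/57120 = 9/136.

9/136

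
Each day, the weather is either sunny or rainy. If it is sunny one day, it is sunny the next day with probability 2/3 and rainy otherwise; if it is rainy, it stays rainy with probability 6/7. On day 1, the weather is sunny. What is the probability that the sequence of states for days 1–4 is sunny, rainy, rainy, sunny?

2/49

Day 1 is given. For each transition, use the conditional probability from the current state:
P(rainy | sunny) = 1/3; P(rainy | rainy) = 6/7; P(sunny | rainy) = 1/7.
P = 1/3 × 6/7 × 1/7 = 6/147 = 2/49.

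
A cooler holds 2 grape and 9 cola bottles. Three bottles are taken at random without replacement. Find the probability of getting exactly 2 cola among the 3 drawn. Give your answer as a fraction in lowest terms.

24/55

One ordering (cola drawn first) has probability 9/11 × 8/10 × 2/9 = 144/990 = 8/55.
There are C(3,2) = 3 such orderings, each equally likely, so P = 3 × 8/55 = 24/55.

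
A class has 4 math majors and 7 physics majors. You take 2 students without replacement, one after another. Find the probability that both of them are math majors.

P(every draw is a math major) = 4/11 × 3/10 = 12/110 = 6/55.

6/55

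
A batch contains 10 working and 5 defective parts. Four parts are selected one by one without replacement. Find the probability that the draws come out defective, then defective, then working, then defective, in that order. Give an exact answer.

5/273

Each draw changes the counts, so multiply the conditional probabilities along the sequence:
P = 5/15 × 4/14 × 10/13 × 3/12 = 600/32760 = 5/273.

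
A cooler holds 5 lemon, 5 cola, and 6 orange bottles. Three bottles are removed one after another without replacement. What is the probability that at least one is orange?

P(no orange) = 10/16 × 9/15 × 8/14 = 720/3360 = 3/14.
P(at least one) = 1 − 3/14 = 11/14.

11/14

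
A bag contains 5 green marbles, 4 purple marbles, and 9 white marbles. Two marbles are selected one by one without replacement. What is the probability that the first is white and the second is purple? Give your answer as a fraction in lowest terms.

2/17

Each draw changes the counts, so multiply the conditional probabilities along the sequence:
P = 9/18 × 4/17 = 36/306 = 2/17.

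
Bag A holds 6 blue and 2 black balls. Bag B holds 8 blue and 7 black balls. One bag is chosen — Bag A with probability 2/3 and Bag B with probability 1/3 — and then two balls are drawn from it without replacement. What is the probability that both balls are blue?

281/630

From Bag A: P(both blue) = (6/8)(5/7) = 15/28.
From Bag B: P(both blue) = (8/15)(7/14) = 4/15.
Total probability = (2/3)(15/28) + (1/3)(4/15) = 281/630.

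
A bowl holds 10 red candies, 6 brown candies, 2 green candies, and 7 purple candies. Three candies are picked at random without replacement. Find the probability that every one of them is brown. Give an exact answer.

P(all brown) = 6/25 × 5/24 × 4/23 = 120/13800 = 1/115.

1/115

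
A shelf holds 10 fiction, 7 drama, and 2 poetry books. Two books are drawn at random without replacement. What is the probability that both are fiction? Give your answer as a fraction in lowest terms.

P(all fiction) = 10/19 × 9/18 = 90/342 = 5/19.

5/19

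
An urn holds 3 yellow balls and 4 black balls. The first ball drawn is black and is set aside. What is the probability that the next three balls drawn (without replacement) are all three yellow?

After the first draw, 3 of the remaining 6 balls are yellow.
P = 3/6 × 2/5 × 1/4 = 6/120 = 1/20.

1/20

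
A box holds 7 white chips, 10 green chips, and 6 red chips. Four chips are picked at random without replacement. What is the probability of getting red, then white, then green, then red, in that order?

5/506

Chain rule:
P = 6/23 × 7/22 × 10/21 × 5/20 = 2100/212520 = 5/506.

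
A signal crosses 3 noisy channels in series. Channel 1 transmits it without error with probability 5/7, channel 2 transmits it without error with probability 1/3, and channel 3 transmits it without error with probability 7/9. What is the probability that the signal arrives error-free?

5/27

Multiplying along the chain,
P = 5/7 × 1/3 × 7/9 = 35/189 = 5/27.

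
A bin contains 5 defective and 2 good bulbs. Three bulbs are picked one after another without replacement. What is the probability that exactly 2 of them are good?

One ordering (good drawn first) has probability 2/7 × 1/6 × 5/5 = 10/210 = 1/21.
There are C(3,2) = 3 such orderings, each equally likely, so P = 3 × 1/21 = 1/7.

1/7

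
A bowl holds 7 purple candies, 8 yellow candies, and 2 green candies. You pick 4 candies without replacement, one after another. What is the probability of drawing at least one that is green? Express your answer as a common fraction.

P(no green) = 15/17 × 14/16 × 13/15 × 12/14 = 32760/57120 = 39/68.
P(at least one) = 1 − 39/68 = 29/68.

29/68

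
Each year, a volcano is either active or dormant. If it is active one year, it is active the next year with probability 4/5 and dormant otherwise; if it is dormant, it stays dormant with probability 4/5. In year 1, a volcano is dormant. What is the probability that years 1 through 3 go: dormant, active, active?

4/25

Year 1 is given. For each transition, use the conditional probability from the current state:
P(active | dormant) = 1/5; P(active | active) = 4/5.
P = 1/5 × 4/5 = 4/25.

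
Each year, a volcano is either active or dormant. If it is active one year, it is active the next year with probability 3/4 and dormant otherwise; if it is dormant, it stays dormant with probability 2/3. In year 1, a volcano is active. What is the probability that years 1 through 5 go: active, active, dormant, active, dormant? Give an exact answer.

1/64

Year 1 is given. For each transition, use the conditional probability from the current state:
P(active | active) = 3/4; P(dormant | active) = 1/4; P(active | dormant) = 1/3; P(dormant | active) = 1/4.
P = 3/4 × 1/4 × 1/3 × 1/4 = 3/192 = 1/64.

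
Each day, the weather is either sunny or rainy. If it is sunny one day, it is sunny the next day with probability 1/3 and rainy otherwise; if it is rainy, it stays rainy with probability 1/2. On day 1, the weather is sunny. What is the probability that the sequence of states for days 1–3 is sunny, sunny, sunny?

1/9

Day 1 is given. For each transition, use the conditional probability from the current state:
P(sunny | sunny) = 1/3; P(sunny | sunny) = 1/3.
P = 1/3 × 1/3 = 1/9.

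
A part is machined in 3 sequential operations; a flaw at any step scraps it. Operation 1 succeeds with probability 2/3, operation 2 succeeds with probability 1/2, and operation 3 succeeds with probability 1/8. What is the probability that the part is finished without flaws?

1/24

Each stage is reached only if all earlier stages succeed, so
P = 2/3 × 1/2 × 1/8 = 2/48 = 1/24.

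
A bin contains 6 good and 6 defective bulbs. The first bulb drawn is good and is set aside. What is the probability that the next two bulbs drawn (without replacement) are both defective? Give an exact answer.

3/11

After the first draw, 6 of the remaining 11 bulbs are defective.
P = 6/11 × 5/10 = 30/110 = 3/11.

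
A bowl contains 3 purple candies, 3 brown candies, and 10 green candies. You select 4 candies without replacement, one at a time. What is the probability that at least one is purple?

17/28

P(no purple) = 13/16 × 12/15 × 11/14 × 10/13 = 17160/43680 = 11/28.
P(at least one) = 1 − 11/28 = 17/28.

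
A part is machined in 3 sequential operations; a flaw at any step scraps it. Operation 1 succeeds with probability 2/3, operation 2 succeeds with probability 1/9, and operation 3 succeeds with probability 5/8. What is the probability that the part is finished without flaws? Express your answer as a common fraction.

Multiplying along the chain,
P = 2/3 × 1/9 × 5/8 = 10/216 = 5/108.

5/108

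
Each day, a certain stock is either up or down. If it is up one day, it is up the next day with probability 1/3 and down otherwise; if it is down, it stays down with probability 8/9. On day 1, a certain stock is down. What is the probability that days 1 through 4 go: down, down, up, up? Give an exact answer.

Day 1 is given. For each transition, use the conditional probability from the current state:
P(down | down) = 8/9; P(up | down) = 1/9; P(up | up) = 1/3.
P = 8/9 × 1/9 × 1/3 = 8/243.

8/243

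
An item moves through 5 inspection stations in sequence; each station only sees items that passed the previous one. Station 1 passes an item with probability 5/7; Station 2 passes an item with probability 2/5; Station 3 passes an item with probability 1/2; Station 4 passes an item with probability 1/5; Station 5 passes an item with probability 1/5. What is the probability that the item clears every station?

The events are sequential, so multiply the conditional probabilities:
P = 5/7 × 2/5 × 1/2 × 1/5 × 1/5 = 10/1750 = 1/175.

1/175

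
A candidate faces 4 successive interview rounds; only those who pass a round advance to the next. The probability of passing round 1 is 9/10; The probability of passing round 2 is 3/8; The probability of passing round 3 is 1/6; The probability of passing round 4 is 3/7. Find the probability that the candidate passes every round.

Multiplying along the chain,
P = 9/10 × 3/8 × 1/6 × 3/7 = 81/3360 = 27/1120.

27/1120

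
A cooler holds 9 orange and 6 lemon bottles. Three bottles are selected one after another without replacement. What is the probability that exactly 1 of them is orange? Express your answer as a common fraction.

One ordering (orange drawn first) has probability 9/15 × 6/14 × 5/13 = 270/2730 = 9/91.
There are C(3,1) = 3 such orderings, each equally likely, so P = 3 × 9/91 = 27/91.

27/91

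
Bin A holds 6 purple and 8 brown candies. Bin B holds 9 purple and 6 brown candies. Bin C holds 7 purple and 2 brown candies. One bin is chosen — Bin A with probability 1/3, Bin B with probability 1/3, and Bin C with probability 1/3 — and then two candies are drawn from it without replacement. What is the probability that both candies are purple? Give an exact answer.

851/2340

From Bin A: P(both purple) = (6/14)(5/13) = 15/91.
From Bin B: P(both purple) = (9/15)(8/14) = 12/35.
From Bin C: P(both purple) = (7/9)(6/8) = 7/12.
Total probability = (1/3)(15/91) + (1/3)(12/35) + (1/3)(7/12) = 851/2340.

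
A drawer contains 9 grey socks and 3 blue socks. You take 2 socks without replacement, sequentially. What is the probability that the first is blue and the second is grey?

Multiply the probability of each draw given the previous ones:
P = 3/12 × 9/11 = 27/132 = 9/44.

9/44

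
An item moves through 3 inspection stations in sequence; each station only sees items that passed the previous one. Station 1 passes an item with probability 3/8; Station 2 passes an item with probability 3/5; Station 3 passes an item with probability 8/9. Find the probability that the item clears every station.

Multiplying along the chain,
P = 3/8 × 3/5 × 8/9 = 72/360 = 1/5.

1/5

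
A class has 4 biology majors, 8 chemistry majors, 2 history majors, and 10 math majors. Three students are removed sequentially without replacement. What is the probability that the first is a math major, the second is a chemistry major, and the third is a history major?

Multiply the probability of each draw given the previous ones:
P = 10/24 × 8/23 × 2/22 = 160/12144 = 10/759.

10/759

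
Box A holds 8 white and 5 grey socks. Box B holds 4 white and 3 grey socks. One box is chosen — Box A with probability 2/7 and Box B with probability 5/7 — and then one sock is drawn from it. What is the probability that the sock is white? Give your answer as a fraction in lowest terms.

372/637

From Box A: P(white) = 8/13.
From Box B: P(white) = 4/7.
Total probability = (2/7)(8/13) + (5/7)(4/7) = 372/637.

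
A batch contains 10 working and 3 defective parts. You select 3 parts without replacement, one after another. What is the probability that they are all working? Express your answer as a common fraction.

60/143

P(all working) = 10/13 × 9/12 × 8/11 = 720/1716 = 60/143.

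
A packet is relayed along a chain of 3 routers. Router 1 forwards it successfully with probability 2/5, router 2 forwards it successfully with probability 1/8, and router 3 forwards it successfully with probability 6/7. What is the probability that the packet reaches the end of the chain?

Each stage is reached only if all earlier stages succeed, so
P = 2/5 × 1/8 × 6/7 = 12/280 = 3/70.

3/70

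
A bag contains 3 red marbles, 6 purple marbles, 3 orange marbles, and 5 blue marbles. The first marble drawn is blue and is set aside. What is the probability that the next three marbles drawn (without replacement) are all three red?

After the first draw, 3 of the remaining 16 marbles are red.
P = 3/16 × 2/15 × 1/14 = 6/3360 = 1/560.

1/560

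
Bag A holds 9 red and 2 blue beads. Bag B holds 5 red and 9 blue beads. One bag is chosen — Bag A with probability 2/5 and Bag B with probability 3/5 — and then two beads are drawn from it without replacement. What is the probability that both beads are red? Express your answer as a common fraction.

From Bag A: P(both red) = (9/11)(8/10) = 36/55.
From Bag B: P(both red) = (5/14)(4/13) = 10/91.
Total probability = (2/5)(36/55) + (3/5)(10/91) = 8202/25025.

8202/25025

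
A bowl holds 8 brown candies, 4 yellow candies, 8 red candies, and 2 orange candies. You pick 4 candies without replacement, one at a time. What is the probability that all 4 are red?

2/209

P = 8/22 × 7/21 × 6/20 × 5/19 = 1680/175560 = 2/209.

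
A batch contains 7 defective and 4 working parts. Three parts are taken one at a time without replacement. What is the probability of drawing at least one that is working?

P(no working) = 7/11 × 6/10 × 5/9 = 210/990 = 7/33.
P(at least one) = 1 − 7/33 = 26/33.

26/33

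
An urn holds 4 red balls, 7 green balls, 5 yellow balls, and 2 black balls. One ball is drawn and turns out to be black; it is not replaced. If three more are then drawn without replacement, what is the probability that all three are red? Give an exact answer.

After the first draw, 4 of the remaining 17 balls are red.
P = 4/17 × 3/16 × 2/15 = 24/4080 = 1/170.

1/170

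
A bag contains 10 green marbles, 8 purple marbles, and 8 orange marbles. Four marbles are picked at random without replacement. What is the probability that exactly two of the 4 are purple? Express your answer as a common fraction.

2142/7475

One ordering (purple drawn first) has probability 8/26 × 7/25 × 18/24 × 17/23 = 17136/358800 = 357/7475.
There are C(4,2) = 6 such orderings, each equally likely, so P = 6 × 357/7475 = 2142/7475.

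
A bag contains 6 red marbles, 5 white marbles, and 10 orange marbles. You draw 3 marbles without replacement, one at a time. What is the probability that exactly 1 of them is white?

60/133

One ordering (white drawn first) has probability 5/21 × 16/20 × 15/19 = 1200/7980 = 20/133.
There are C(3,1) = 3 such orderings, each equally likely, so P = 3 × 20/133 = 60/133.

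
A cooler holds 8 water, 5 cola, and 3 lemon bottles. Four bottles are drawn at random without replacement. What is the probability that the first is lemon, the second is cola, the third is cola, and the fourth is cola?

Chain rule:
P = 3/16 × 5/15 × 4/14 × 3/13 = 180/43680 = 3/728.

3/728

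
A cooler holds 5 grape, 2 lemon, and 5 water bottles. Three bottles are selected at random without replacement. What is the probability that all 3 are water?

1/22

P = 5/12 × 4/11 × 3/10 = 60/1320 = 1/22.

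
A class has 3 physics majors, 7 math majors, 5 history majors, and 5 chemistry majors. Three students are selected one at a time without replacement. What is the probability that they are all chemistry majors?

1/114

P = 5/20 × 4/19 × 3/18 = 60/6840 = 1/114.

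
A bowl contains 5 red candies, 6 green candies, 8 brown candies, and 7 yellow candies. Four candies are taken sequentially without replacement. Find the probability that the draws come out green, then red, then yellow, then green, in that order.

Chain rule:
P = 6/26 × 5/25 × 7/24 × 5/23 = 1050/358800 = 7/2392.

7/2392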